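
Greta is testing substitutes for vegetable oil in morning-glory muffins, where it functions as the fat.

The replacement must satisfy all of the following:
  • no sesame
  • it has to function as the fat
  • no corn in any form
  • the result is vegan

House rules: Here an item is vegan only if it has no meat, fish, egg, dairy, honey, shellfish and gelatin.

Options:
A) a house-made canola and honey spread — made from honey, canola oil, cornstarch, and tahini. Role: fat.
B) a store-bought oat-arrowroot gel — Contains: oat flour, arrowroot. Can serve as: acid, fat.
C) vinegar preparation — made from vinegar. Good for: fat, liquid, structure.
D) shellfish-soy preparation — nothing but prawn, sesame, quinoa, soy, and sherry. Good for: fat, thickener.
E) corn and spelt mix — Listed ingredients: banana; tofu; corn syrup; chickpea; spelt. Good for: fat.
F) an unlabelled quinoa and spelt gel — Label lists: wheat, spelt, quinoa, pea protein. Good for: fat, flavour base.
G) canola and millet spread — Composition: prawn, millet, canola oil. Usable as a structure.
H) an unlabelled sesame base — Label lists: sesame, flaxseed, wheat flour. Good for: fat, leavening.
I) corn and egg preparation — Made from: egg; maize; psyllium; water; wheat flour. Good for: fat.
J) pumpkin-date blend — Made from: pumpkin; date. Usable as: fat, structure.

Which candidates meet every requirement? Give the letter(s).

A: has honey, so not vegan; has tahini, so not sesame-free (and 1 more) — no
B: only oat flour and arrowroot; none excluded — OK
C: only vinegar; none excluded — valid
D: has prawn, so not vegan; has sesame, so not sesame-free — no
E: has corn syrup, so not corn-free — no
F: works as a fat, no corn, no sesame — valid
G: not usable as a fat; has prawn, so not vegan — out
H: has sesame, so not sesame-free — out
I: has egg, so not vegan; has maize, so not corn-free — reject
J: only pumpkin and date; none excluded — OK

B, C, F, J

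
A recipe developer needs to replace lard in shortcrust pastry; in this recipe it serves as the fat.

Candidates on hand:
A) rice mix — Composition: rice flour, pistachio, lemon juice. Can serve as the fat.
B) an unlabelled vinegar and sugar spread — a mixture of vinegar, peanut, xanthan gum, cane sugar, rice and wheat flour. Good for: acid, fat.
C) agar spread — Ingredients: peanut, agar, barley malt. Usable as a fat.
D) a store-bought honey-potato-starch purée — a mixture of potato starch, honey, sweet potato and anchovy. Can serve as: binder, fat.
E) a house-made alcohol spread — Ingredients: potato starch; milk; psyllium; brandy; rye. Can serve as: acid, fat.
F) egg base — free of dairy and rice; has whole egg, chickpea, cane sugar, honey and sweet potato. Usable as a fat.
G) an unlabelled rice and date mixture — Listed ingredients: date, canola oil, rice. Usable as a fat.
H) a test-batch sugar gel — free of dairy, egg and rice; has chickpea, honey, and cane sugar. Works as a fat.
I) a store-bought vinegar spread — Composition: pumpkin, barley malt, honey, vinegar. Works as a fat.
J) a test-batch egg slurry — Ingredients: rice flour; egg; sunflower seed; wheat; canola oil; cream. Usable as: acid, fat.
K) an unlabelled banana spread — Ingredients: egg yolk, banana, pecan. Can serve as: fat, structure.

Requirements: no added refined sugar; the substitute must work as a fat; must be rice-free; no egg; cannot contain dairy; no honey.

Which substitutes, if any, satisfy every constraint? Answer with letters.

A: has rice flour, so not rice-free — reject
B: has rice, so not rice-free; has cane sugar, so not no-added-sugar — no
C: nothing on the exclusion list — keep
D: has honey, so not honey-free — reject
E: has milk, so not dairy-free — reject
F: has cane sugar, so not no-added-sugar; has honey, so not honey-free (and 1 more) — no
G: has rice, so not rice-free — no
H: has cane sugar, so not no-added-sugar; has honey, so not honey-free — reject
I: has honey, so not honey-free — reject
J: has rice flour, so not rice-free; has cream, so not dairy-free (and 1 more) — no
K: has egg yolk, so not egg-free — out

C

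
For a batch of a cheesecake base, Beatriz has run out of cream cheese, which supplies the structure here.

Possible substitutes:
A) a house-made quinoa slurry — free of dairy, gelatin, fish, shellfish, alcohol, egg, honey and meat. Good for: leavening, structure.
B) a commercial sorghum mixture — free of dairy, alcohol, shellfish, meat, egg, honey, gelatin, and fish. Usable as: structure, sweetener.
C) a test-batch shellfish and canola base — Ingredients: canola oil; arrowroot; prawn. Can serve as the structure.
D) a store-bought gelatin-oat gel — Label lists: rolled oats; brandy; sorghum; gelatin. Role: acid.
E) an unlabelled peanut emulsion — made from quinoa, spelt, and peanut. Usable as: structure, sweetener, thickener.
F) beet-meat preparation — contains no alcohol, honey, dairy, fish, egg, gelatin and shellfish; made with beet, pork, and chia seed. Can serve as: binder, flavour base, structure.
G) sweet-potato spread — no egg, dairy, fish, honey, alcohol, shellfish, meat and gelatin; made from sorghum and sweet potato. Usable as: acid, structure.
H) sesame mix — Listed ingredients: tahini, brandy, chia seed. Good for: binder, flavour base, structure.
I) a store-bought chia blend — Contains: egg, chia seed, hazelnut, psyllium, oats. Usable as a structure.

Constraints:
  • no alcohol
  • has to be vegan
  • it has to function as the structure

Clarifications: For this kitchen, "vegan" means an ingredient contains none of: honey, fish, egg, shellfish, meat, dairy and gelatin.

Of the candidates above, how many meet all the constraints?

4

A: no alcohol, vegan — OK
B: works as a structure, vegan, no alcohol — OK
C: has prawn, so not vegan — no
D: not usable as a structure; has gelatin, so not vegan (and 1 more) — no
E: only peanut, spelt and quinoa; none excluded — keep
F: has pork, so not vegan — out
G: all constraints satisfied — valid
H: has brandy, so not alcohol-free — reject
I: has egg, so not vegan — no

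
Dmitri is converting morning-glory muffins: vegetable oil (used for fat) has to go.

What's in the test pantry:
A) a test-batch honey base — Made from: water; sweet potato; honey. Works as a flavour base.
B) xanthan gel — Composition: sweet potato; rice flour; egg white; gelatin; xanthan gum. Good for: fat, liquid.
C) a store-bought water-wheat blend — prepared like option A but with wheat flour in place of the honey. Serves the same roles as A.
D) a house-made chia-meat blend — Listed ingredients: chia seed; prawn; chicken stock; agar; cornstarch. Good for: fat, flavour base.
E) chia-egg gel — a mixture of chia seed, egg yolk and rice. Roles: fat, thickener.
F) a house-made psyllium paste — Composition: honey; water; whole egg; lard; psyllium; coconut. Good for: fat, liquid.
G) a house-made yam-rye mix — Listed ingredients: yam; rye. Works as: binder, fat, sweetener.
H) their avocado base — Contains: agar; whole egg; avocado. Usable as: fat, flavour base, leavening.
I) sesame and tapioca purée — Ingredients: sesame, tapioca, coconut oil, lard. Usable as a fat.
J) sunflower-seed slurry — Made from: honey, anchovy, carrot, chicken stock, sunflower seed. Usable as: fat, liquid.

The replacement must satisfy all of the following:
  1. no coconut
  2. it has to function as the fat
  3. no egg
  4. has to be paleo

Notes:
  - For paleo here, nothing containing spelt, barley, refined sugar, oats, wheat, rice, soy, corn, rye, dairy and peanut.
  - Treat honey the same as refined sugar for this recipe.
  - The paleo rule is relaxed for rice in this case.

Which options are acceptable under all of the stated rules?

none

A: not usable as a fat; has honey, so not paleo — reject
B: has egg white, so not egg-free — reject
C: not usable as a fat; has wheat flour, so not paleo — out
D: has cornstarch, so not paleo — no
E: has egg yolk, so not egg-free — no
F: has honey, so not paleo; has whole egg, so not egg-free (and 1 more) — out
G: has rye, so not paleo — reject
H: has whole egg, so not egg-free — out
I: has coconut oil, so not coconut-free — reject
J: has honey, so not paleo — no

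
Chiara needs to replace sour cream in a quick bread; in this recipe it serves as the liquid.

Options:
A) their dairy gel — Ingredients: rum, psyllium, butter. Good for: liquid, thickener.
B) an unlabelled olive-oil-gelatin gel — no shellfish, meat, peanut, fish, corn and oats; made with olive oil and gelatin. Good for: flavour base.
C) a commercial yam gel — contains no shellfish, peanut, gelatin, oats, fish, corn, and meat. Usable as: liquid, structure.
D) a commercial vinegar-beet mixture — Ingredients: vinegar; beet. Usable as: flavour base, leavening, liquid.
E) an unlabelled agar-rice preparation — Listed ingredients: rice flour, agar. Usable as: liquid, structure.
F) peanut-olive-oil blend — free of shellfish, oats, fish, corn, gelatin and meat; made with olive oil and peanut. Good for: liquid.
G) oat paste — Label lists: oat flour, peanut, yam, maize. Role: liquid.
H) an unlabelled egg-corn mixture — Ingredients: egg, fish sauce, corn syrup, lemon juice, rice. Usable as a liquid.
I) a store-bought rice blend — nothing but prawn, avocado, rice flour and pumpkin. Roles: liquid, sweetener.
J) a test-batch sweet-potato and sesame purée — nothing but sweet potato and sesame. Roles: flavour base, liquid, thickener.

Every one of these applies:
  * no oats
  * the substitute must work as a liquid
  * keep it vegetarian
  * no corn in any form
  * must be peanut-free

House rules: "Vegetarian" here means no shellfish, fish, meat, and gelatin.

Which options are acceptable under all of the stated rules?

A, C, D, E, J

A: works as a liquid, no corn, no peanut — valid
B: not usable as a liquid; has gelatin, so not vegetarian — reject
C: all constraints satisfied — keep
D: works as a liquid, vegetarian, no oats — OK
E: only rice flour and agar; none excluded — keep
F: has peanut, so not peanut-free — no
G: has peanut, so not peanut-free; has oat flour, so not oat-free (and 1 more) — no
H: has fish sauce, so not vegetarian; has corn syrup, so not corn-free — no
I: has prawn, so not vegetarian — out
J: every rule checks out — OK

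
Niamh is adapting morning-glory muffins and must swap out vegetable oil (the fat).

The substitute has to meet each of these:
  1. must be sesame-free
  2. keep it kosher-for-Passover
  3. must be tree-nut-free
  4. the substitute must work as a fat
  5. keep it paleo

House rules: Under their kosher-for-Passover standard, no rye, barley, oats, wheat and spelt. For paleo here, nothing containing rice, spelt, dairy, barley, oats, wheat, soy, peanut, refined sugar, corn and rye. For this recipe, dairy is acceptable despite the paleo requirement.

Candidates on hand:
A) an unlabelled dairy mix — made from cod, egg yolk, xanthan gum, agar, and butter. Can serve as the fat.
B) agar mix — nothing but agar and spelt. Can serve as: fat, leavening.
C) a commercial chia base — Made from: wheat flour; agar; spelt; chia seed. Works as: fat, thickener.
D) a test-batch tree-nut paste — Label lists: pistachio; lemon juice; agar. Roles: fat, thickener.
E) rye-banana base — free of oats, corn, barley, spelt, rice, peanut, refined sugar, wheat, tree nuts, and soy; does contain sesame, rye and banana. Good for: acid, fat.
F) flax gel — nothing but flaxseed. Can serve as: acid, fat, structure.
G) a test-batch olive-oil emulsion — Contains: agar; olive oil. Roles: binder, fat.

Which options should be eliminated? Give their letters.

A: dairy is permitted under the paleo carve-out; nothing else excluded — valid
B: has spelt, so not kosher-for-Passover; has spelt, so not paleo — no
C: has spelt, so not kosher-for-Passover; has spelt, so not paleo — out
D: has pistachio, so not tree-nut-free — no
E: has rye, so not kosher-for-Passover; has rye, so not paleo (and 1 more) — reject
F: nothing on the exclusion list — keep
G: only olive oil and agar; none excluded — keep

B, C, D, E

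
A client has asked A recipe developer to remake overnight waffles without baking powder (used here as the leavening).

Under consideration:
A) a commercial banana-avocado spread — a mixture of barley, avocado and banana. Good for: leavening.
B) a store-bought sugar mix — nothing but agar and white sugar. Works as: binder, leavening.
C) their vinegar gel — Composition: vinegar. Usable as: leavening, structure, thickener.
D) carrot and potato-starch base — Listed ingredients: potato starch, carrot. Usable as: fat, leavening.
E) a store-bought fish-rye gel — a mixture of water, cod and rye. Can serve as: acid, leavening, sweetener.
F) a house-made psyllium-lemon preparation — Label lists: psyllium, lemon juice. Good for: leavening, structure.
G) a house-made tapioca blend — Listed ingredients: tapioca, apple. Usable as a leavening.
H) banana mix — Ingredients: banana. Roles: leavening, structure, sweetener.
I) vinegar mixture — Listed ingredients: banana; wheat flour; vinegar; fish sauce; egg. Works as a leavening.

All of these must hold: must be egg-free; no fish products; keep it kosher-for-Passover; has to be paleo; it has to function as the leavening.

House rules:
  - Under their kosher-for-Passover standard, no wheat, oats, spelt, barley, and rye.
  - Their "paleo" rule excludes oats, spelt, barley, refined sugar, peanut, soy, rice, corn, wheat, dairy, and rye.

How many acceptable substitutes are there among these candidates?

A: has barley, so not kosher-for-Passover; has barley, so not paleo — out
B: has white sugar, so not paleo — reject
C: only vinegar; none excluded — keep
D: only potato starch and carrot; none excluded — valid
E: has rye, so not kosher-for-Passover; has rye, so not paleo (and 1 more) — no
F: nothing on the exclusion list — keep
G: kosher-for-Passover, paleo — valid
H: no egg, no fish — valid
I: has wheat flour, so not kosher-for-Passover; has wheat flour, so not paleo (and 2 more) — reject

5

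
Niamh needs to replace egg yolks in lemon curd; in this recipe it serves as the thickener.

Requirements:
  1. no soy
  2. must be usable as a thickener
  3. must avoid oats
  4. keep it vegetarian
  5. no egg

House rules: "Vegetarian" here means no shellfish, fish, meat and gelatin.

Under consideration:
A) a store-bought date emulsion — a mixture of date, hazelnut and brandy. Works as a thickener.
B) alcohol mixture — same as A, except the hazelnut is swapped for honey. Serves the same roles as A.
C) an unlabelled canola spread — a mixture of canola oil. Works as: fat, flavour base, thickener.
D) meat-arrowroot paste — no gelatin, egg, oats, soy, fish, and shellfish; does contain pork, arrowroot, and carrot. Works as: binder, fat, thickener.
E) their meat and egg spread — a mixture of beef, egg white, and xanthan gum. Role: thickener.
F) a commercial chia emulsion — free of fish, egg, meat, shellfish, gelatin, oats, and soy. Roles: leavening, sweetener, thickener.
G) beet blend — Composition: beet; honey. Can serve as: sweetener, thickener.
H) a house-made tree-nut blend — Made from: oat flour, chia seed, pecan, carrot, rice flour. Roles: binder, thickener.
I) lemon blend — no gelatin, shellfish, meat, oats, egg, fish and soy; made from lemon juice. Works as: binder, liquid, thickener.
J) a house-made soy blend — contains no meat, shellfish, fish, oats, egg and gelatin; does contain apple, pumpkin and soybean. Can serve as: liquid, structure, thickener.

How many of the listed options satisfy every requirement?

6

A: all constraints satisfied — valid
B: no soy, no egg — keep
C: every rule checks out — valid
D: has pork, so not vegetarian — no
E: has beef, so not vegetarian; has egg white, so not egg-free — reject
F: no soy, vegetarian — OK
G: only honey and beet; none excluded — valid
H: has oat flour, so not oat-free — out
I: works as a thickener, no oats, no egg — valid
J: has soybean, so not soy-free — reject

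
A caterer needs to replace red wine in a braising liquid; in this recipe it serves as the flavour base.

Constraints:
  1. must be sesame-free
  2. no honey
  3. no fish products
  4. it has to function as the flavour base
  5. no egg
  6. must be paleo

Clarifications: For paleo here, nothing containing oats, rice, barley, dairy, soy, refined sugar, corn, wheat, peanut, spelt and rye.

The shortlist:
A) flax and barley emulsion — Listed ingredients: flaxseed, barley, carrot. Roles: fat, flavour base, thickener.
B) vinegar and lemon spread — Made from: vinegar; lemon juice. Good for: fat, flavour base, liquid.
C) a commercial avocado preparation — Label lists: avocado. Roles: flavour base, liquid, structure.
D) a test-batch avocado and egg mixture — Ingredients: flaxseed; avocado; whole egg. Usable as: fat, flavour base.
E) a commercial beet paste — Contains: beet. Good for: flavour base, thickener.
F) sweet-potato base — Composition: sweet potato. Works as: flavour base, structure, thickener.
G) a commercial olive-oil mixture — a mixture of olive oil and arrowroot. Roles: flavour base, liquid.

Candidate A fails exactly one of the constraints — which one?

paleo

usable as a flavour base: satisfied
paleo: has barley — fails
egg-free: satisfied
fish-free: satisfied
sesame-free: satisfied
honey-free: satisfied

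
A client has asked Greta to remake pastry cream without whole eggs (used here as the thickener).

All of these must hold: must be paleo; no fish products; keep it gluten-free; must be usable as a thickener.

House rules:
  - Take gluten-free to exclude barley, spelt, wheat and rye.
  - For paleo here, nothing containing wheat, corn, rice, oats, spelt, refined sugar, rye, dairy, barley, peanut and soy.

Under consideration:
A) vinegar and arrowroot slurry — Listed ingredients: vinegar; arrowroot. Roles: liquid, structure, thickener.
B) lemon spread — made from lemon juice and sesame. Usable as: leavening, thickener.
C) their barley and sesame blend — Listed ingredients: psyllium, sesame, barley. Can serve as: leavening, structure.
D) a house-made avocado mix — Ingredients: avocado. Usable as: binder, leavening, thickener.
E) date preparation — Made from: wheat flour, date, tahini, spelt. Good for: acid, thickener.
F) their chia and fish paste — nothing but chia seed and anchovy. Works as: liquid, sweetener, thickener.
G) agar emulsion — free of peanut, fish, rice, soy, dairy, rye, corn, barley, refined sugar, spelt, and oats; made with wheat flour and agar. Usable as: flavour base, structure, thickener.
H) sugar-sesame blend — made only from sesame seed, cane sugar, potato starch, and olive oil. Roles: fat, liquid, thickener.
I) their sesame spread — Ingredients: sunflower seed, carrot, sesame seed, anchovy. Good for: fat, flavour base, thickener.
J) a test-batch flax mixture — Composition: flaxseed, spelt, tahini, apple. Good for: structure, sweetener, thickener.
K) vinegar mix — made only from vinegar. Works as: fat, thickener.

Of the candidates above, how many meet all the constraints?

A: every rule checks out — OK
B: every rule checks out — OK
C: not usable as a thickener; has barley, so not gluten-free (and 1 more) — no
D: only avocado; none excluded — valid
E: has spelt, so not gluten-free; has spelt, so not paleo — reject
F: has anchovy, so not fish-free — out
G: has wheat flour, so not gluten-free; has wheat flour, so not paleo — no
H: has cane sugar, so not paleo — out
I: has anchovy, so not fish-free — reject
J: has spelt, so not gluten-free; has spelt, so not paleo — no
K: paleo, gluten-free — keep

4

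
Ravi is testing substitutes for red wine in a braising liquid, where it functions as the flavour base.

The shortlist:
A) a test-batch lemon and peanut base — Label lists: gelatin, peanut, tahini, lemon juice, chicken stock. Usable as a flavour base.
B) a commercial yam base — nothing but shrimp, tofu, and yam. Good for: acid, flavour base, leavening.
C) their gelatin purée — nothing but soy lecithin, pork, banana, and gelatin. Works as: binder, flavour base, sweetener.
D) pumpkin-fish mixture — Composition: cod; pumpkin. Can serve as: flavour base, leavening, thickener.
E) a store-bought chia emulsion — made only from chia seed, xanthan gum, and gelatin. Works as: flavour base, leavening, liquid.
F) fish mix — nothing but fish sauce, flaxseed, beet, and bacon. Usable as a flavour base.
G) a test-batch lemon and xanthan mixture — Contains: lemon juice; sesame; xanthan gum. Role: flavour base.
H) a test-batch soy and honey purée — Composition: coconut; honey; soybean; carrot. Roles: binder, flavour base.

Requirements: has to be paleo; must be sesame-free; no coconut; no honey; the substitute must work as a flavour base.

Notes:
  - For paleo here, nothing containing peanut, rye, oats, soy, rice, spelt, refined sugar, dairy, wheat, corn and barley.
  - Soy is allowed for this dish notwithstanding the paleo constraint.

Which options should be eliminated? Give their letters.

A: has peanut, so not paleo; has tahini, so not sesame-free — reject
B: soy is permitted under the paleo carve-out; nothing else excluded — keep
C: soy is permitted under the paleo carve-out; nothing else excluded — OK
D: only cod and pumpkin; none excluded — OK
E: no coconut, no honey — valid
F: nothing on the exclusion list — valid
G: has sesame, so not sesame-free — no
H: has honey, so not honey-free; has coconut, so not coconut-free — out

A, G, H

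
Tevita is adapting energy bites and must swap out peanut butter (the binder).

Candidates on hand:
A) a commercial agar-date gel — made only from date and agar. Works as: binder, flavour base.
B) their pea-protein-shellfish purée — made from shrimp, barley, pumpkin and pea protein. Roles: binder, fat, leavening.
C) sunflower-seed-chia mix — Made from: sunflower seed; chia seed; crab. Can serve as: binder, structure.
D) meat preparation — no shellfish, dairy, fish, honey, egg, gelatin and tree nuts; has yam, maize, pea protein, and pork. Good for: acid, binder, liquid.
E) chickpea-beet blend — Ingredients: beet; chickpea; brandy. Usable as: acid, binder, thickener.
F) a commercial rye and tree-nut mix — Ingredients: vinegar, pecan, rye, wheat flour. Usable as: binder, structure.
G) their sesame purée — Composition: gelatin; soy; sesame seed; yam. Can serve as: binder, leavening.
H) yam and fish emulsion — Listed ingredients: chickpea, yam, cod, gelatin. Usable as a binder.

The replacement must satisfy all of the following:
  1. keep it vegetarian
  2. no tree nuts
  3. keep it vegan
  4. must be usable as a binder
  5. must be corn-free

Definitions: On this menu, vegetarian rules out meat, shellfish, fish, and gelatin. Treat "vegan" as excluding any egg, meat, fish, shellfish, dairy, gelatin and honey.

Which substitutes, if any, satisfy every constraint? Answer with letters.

A, E

A: every rule checks out — keep
B: has shrimp, so not vegetarian; has shrimp, so not vegan — no
C: has crab, so not vegetarian; has crab, so not vegan — reject
D: has pork, so not vegetarian; has pork, so not vegan (and 1 more) — out
E: only brandy, chickpea and beet; none excluded — valid
F: has pecan, so not tree-nut-free — out
G: has gelatin, so not vegetarian; has gelatin, so not vegan — reject
H: has cod, so not vegetarian; has cod, so not vegan — reject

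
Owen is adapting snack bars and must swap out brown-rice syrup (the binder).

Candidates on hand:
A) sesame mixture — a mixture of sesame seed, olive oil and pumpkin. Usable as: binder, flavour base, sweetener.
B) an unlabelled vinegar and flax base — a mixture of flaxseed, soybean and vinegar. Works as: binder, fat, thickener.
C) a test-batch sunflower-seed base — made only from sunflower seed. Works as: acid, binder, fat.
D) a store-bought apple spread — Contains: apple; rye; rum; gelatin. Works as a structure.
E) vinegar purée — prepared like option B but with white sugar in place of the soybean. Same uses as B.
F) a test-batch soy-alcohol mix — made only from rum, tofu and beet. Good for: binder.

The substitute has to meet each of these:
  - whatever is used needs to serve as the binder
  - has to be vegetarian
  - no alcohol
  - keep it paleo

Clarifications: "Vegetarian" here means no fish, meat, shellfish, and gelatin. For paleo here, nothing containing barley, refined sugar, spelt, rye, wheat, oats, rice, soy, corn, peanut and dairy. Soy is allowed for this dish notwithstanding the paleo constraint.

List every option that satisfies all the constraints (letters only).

A: works as a binder, vegetarian, paleo — valid
B: soy is permitted under the paleo carve-out; nothing else excluded — valid
C: all constraints satisfied — valid
D: not usable as a binder; has gelatin, so not vegetarian (and 2 more) — no
E: has white sugar, so not paleo — reject
F: has rum, so not alcohol-free — out

A, B, C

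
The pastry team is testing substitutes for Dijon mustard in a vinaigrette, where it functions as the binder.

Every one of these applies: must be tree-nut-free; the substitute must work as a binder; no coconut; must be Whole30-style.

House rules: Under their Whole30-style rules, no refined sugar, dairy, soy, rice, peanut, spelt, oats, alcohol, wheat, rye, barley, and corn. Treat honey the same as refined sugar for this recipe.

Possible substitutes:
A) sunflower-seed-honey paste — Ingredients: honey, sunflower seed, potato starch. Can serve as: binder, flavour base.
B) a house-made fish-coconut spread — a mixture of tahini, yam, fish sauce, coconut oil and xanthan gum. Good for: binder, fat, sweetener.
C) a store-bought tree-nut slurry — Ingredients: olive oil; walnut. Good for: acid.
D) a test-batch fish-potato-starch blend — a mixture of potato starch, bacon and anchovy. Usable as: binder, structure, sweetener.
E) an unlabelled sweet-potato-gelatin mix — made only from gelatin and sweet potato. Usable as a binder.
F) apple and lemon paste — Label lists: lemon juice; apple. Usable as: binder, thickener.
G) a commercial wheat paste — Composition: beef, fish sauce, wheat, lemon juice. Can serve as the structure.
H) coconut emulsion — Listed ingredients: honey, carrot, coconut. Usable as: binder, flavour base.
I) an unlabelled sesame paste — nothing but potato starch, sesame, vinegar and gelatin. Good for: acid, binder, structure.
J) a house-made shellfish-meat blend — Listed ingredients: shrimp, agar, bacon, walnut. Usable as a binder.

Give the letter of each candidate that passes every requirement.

D, E, F, I

A: has honey, so not Whole30-style — no
B: has coconut oil, so not coconut-free — reject
C: not usable as a binder; has walnut, so not tree-nut-free — reject
D: works as a binder, no tree nuts, no coconut — OK
E: only gelatin and sweet potato; none excluded — keep
F: Whole30-style, no tree nuts — keep
G: not usable as a binder; has wheat, so not Whole30-style — out
H: has honey, so not Whole30-style; has coconut, so not coconut-free — reject
I: every rule checks out — OK
J: has walnut, so not tree-nut-free — reject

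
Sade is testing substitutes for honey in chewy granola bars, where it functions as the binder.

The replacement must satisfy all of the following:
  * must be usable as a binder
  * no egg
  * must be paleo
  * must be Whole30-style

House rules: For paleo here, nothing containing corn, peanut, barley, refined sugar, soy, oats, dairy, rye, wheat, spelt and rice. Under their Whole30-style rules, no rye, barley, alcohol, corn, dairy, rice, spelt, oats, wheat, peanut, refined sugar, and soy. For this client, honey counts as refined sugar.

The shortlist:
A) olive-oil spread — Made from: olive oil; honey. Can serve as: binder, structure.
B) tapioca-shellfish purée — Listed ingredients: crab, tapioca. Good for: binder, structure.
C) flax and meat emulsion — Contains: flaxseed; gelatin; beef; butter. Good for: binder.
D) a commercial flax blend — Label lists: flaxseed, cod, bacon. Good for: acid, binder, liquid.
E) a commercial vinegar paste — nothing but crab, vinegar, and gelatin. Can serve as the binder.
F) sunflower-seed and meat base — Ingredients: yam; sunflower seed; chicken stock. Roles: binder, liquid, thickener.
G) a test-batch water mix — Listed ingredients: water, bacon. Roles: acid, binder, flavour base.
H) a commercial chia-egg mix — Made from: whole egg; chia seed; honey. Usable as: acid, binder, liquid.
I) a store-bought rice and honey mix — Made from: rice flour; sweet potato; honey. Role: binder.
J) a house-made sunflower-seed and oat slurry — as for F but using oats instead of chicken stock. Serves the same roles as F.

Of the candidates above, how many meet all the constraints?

A: has honey, so not paleo; has honey, so not Whole30-style — no
B: only crab and tapioca; none excluded — valid
C: has butter, so not paleo; has butter, so not Whole30-style — no
D: nothing on the exclusion list — OK
E: works as a binder, no egg, paleo — valid
F: only chicken stock, yam, and sunflower seed; none excluded — keep
G: no egg, paleo — OK
H: has honey, so not paleo; has honey, so not Whole30-style (and 1 more) — out
I: has honey, so not paleo; has honey, so not Whole30-style — no
J: has oats, so not paleo; has oats, so not Whole30-style — out

5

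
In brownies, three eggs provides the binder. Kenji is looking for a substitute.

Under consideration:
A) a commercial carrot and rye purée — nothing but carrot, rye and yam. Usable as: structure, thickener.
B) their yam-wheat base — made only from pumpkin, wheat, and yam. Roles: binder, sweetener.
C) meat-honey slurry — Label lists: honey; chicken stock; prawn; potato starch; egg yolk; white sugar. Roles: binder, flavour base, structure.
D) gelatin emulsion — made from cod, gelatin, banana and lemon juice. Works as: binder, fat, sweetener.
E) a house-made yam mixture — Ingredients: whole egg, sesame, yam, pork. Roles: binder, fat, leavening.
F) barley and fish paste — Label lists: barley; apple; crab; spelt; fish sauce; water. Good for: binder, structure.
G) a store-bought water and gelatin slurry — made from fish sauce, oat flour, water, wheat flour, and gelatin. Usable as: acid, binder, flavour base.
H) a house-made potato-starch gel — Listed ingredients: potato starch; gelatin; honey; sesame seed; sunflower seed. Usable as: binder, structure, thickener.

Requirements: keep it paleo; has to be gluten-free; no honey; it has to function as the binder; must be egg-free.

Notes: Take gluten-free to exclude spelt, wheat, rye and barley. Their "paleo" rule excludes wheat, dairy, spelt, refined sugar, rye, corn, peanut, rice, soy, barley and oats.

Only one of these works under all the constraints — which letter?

A: not usable as a binder; has rye, so not gluten-free (and 1 more) — no
B: has wheat, so not gluten-free; has wheat, so not paleo — no
C: has white sugar, so not paleo; has honey, so not honey-free (and 1 more) — out
D: cod and gelatin etc. — none of it excluded — valid
E: has whole egg, so not egg-free — no
F: has barley, so not gluten-free; has barley, so not paleo — reject
G: has wheat flour, so not gluten-free; has oat flour, so not paleo — no
H: has honey, so not honey-free — out

D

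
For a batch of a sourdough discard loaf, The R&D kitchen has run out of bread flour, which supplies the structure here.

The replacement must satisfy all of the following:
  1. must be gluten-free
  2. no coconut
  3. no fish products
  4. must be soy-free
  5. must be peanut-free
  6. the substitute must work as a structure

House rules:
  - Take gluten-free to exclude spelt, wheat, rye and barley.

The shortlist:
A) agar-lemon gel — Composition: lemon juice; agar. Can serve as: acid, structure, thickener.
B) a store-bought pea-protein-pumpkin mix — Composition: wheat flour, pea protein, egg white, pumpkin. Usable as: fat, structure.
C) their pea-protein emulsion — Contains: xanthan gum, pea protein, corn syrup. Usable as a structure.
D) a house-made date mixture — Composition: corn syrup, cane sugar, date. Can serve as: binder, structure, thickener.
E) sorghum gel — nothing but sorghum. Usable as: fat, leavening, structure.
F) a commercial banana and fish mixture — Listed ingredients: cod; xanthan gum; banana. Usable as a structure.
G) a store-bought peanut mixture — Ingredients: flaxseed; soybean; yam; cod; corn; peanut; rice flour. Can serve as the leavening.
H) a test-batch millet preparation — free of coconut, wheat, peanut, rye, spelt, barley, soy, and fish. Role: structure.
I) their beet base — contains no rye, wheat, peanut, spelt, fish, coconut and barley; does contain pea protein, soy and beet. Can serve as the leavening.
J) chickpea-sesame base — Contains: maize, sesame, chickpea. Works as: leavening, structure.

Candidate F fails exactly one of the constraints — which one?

fish-free

usable as a structure: satisfied
gluten-free: satisfied
fish-free: has cod — fails
peanut-free: satisfied
soy-free: satisfied
coconut-free: satisfied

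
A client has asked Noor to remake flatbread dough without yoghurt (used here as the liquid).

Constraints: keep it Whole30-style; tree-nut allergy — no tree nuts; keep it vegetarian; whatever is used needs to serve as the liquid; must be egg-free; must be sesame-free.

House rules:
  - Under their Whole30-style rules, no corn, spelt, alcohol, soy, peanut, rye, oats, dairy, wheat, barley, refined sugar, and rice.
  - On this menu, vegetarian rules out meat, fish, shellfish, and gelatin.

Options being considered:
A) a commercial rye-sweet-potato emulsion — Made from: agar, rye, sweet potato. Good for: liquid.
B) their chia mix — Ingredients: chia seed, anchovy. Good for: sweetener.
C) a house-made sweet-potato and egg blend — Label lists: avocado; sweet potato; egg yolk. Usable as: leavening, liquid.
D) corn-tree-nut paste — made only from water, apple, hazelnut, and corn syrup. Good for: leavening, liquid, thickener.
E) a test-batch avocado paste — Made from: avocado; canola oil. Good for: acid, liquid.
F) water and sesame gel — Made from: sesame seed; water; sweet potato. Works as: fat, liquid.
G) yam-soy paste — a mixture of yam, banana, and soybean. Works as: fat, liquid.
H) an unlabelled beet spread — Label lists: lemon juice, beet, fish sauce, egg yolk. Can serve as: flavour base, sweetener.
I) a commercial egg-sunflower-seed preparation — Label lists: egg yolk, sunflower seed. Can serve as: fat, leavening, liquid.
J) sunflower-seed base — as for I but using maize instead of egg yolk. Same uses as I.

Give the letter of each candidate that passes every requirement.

A: has rye, so not Whole30-style — reject
B: not usable as a liquid; has anchovy, so not vegetarian — no
C: has egg yolk, so not egg-free — no
D: has corn syrup, so not Whole30-style; has hazelnut, so not tree-nut-free — no
E: works as a liquid, no egg, no tree nuts — OK
F: has sesame seed, so not sesame-free — no
G: has soybean, so not Whole30-style — reject
H: not usable as a liquid; has fish sauce, so not vegetarian (and 1 more) — out
I: has egg yolk, so not egg-free — no
J: has maize, so not Whole30-style — out

E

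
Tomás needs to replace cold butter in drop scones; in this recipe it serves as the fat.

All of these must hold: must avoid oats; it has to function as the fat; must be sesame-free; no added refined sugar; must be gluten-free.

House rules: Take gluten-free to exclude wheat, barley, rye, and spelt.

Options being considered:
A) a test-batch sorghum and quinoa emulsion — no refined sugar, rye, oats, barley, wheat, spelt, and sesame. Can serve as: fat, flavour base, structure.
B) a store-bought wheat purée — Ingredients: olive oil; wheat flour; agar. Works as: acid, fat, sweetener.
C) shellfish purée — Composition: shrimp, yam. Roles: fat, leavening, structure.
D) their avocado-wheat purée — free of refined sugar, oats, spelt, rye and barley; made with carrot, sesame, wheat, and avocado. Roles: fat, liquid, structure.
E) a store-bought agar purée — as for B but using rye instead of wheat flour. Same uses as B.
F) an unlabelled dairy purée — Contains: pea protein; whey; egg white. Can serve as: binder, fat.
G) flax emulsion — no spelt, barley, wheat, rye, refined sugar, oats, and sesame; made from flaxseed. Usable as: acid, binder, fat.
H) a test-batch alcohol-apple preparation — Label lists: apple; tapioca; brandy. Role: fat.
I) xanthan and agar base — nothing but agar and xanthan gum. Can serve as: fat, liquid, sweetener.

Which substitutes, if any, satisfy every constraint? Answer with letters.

A: works as a fat, no oats, gluten-free — valid
B: has wheat flour, so not gluten-free — out
C: all constraints satisfied — keep
D: has wheat, so not gluten-free; has sesame, so not sesame-free — out
E: has rye, so not gluten-free — out
F: works as a fat, no sesame, gluten-free — OK
G: all constraints satisfied — OK
H: gluten-free, no oats — valid
I: nothing on the exclusion list — OK

A, C, F, G, H, I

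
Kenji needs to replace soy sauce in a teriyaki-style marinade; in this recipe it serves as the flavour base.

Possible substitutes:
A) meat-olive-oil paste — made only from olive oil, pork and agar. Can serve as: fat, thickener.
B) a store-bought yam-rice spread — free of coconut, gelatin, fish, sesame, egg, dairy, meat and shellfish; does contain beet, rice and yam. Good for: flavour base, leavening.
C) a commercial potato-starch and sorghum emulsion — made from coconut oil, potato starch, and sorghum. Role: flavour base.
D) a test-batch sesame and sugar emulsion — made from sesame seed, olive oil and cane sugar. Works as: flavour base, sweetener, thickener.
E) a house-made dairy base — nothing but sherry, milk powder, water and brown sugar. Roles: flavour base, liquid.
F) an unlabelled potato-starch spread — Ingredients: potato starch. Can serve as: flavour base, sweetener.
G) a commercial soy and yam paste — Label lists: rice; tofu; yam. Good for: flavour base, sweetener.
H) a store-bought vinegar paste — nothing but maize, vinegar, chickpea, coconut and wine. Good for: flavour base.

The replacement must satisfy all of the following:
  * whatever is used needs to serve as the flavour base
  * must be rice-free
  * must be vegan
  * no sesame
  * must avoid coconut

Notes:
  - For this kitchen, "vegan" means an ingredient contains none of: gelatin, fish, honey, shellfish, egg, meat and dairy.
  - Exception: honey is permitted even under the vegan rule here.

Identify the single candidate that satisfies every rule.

F

A: not usable as a flavour base; has pork, so not vegan — reject
B: has rice, so not rice-free — out
C: has coconut oil, so not coconut-free — out
D: has sesame seed, so not sesame-free — out
E: has milk powder, so not vegan — no
F: every rule checks out — valid
G: has rice, so not rice-free — no
H: has coconut, so not coconut-free — reject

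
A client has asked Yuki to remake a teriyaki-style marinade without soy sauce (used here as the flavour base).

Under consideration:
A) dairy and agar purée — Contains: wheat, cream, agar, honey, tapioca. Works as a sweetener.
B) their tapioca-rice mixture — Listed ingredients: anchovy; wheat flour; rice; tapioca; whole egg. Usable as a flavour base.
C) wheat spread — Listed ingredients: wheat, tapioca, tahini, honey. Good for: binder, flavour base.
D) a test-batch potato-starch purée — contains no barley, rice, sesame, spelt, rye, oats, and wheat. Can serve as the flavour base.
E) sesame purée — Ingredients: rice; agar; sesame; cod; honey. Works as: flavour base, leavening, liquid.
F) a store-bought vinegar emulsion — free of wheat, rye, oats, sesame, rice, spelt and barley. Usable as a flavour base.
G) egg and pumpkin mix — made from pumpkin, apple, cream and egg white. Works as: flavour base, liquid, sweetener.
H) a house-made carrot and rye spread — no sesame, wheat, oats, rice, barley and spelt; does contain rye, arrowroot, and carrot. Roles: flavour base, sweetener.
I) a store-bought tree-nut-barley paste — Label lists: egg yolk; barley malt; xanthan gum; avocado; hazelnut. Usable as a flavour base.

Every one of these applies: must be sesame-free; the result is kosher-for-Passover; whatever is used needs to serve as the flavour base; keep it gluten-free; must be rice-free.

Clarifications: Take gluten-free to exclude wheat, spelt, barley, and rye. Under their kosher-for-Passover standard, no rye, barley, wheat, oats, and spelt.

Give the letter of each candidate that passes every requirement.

D, F, G

A: not usable as a flavour base; has wheat, so not gluten-free (and 1 more) — no
B: has wheat flour, so not gluten-free; has wheat flour, so not kosher-for-Passover (and 1 more) — reject
C: has wheat, so not gluten-free; has wheat, so not kosher-for-Passover (and 1 more) — out
D: kosher-for-Passover, no sesame — keep
E: has sesame, so not sesame-free; has rice, so not rice-free — no
F: works as a flavour base, kosher-for-Passover, no rice — valid
G: works as a flavour base, no rice, no sesame — valid
H: has rye, so not gluten-free; has rye, so not kosher-for-Passover — out
I: has barley malt, so not gluten-free; has barley malt, so not kosher-for-Passover — reject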